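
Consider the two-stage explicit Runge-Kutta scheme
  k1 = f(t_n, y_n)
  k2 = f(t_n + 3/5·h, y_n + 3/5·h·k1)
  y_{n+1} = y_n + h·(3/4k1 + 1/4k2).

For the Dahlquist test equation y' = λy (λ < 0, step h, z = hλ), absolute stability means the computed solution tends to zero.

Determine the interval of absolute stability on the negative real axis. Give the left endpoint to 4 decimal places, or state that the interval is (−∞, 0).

Set f=λy, z=hλ:
  k1=λy_n ⇒ h·k1=z·y_n;  k2=λ(1+3/5z)y_n ⇒ h·k2=z(1+3/5z)y_n
  y_{n+1}/y_n = 1 + 3/4z + 1/4z(1+3/5z) = 1 + z + 3/20z²
  R(z) = 1 + z + 3/20z².

Need |R(x)|<1, x<0.
x=-1.04: |R|=0.1222
R=1: x+3/20x²=0 ⇒ x=−20/3=-6.6667; min R=1−1/(4·3/20)=-0.6667>−1
Confirm numerically:
  x=-6.451: |R|=0.79131 <1
  x=-6.291: |R|=0.64550 <1
  x=-3.767: |R|=0.63846 <1
  x=-6.818: |R|=1.15477 >1
  x=-6.807: |R|=1.14329 >1
  x=-6.777: |R|=1.11216 >1
So |R|<1 on (-6.6667, 0).

z∈(-6.6667,0).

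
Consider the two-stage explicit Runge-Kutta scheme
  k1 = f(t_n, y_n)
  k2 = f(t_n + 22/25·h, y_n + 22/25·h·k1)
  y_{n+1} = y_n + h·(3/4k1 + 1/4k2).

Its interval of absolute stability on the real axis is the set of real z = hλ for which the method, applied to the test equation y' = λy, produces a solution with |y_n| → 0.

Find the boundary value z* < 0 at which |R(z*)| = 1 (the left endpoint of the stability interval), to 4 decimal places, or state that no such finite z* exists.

Set f=λy, z=hλ:
  k1=λy_n ⇒ h·k1=z·y_n;  k2=λ(1+22/25z)y_n ⇒ h·k2=z(1+22/25z)y_n
  y_{n+1}/y_n = 1 + 3/4z + 1/4z(1+22/25z) = 1 + z + 11/50z²
  so R(z) = 1 + z + 11/50z².

Need |R(x)|<1, x<0.
x=-0.8: |R|=0.3408
R=1: x+11/50x²=0 ⇒ x=−50/11=-4.5455; min R=1−1/(4·11/50)=-0.1364>−1
Confirm numerically:
  x=-4.378: |R|=0.83871 <1
  x=-4.324: |R|=0.78933 <1
  x=-1.846: |R|=0.09630 <1
  x=-5.075: |R|=1.59124 >1
  x=-4.965: |R|=1.45827 >1
  x=-4.846: |R|=1.32042 >1
Interval (-4.5455, 0).

left endpoint -4.5455.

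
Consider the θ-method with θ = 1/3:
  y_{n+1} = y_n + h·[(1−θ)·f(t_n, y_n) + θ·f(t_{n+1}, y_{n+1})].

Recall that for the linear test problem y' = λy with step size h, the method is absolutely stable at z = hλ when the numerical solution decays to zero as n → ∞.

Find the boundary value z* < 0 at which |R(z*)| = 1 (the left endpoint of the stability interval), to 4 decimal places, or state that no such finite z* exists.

z* = -6.0000.

Test eqn y'=λy, z=hλ:
  y_{n+1} = y_n + z·[2/3·y_n + 1/3·y_{n+1}] ⇒ (1 − 1/3z)y_{n+1} = (1 + 2/3z)y_n
  R(z) = (1 + 2/3z)/(1 − 1/3z).

Boundary: |R(x)|=1, x<0.
x=-0.96: |R|=0.2727
R=−1: 1+2/3x = −1+1/3x ⇒ -1/3x=2 ⇒ x=2/(-1/3)=-6.0000
Confirm numerically:
  x=-5.684: |R|=0.96361 <1
  x=-3.347: |R|=0.58201 <1
  x=-2.777: |R|=0.44210 <1
  x=-6.518: |R|=1.05442 >1
  x=-6.460: |R|=1.04863 >1
  x=-6.429: |R|=1.04550 >1
So |R|<1 on (-6.0000, 0).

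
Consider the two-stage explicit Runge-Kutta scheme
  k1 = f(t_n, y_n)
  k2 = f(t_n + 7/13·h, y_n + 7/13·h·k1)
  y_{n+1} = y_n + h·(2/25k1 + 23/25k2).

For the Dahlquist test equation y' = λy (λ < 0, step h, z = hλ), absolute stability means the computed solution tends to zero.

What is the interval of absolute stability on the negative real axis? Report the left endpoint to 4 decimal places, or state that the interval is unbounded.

Test eqn y'=λy, z=hλ:
  k1=λy_n ⇒ h·k1=z·y_n;  k2=λ(1+7/13z)y_n ⇒ h·k2=z(1+7/13z)y_n
  y_{n+1}/y_n = 1 + 2/25z + 23/25z(1+7/13z) = 1 + z + 161/325z²
  R(z) = 1 + z + 161/325z².

Need |R(x)|<1, x<0.
x=-0.66: |R|=0.5558
R=1: x+161/325x²=0 ⇒ x=−325/161=-2.0186; min R=1−1/(4·161/325)=0.4953>−1
Confirm numerically:
  x=-1.662: |R|=0.70637 <1
  x=-1.031: |R|=0.49557 <1
  x=-1.023: |R|=0.49543 <1
  x=-1.021: |R|=0.49541 <1
  x=-2.325: |R|=1.35286 >1
  x=-2.171: |R|=1.16387 >1
So |R|<1 on (-2.0186, 0).

(-2.0186, 0).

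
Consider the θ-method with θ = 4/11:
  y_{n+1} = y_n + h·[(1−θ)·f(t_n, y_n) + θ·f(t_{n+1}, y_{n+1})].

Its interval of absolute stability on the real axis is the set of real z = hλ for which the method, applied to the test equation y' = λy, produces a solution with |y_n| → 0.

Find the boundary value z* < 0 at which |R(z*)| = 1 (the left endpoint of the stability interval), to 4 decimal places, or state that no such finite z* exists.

Set f=λy, z=hλ:
  y_{n+1} = y_n + z·[7/11·y_n + 4/11·y_{n+1}] ⇒ (1 − 4/11z)y_{n+1} = (1 + 7/11z)y_n
  so R(z) = (1 + 7/11z)/(1 − 4/11z).

Boundary: |R(x)|=1, x<0.
x=-1.3: |R|=0.1173
R=−1: 1+7/11x = −1+4/11x ⇒ -3/11x=2 ⇒ x=2/(-3/11)=-7.3333
Confirm numerically:
  x=-5.860: |R|=0.87166 <1
  x=-3.855: |R|=0.60503 <1
  x=-3.751: |R|=0.58672 <1
  x=-3.567: |R|=0.55283 <1
  x=-7.571: |R|=1.01727 >1
  x=-7.517: |R|=1.01342 >1
  x=-7.407: |R|=1.00544 >1
Interval (-7.3333, 0).

left endpoint -7.3333.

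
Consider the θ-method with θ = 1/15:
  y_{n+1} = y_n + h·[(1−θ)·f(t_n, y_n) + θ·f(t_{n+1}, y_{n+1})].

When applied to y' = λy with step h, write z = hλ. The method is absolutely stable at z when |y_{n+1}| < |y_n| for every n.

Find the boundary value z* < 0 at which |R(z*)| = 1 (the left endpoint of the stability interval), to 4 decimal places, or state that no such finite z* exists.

Test eqn y'=λy, z=hλ:
  y_{n+1} = y_n + z·[14/15·y_n + 1/15·y_{n+1}] ⇒ (1 − 1/15z)y_{n+1} = (1 + 14/15z)y_n
  Hence R(z) = (1 + 14/15z)/(1 − 1/15z).

Need |R(x)|<1, x<0.
x=-1.42: |R|=0.2972
R=−1: 1+14/15x = −1+1/15x ⇒ -13/15x=2 ⇒ x=2/(-13/15)=-2.3077
Confirm numerically:
  x=-2.148: |R|=0.87894 <1
  x=-1.981: |R|=0.74990 <1
  x=-1.980: |R|=0.74912 <1
  x=-1.094: |R|=0.01963 <1
  x=-2.458: |R|=1.11193 >1
  x=-2.384: |R|=1.05706 >1
So |R|<1 on (-2.3077, 0).

z* = -2.3077.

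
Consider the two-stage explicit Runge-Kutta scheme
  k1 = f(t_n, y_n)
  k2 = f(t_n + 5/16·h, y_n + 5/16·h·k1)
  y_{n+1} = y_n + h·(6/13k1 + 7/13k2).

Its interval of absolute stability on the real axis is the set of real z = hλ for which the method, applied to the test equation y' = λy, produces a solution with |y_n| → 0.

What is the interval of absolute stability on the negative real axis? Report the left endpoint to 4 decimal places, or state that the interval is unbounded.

z∈(-5.9429,0).

Set f=λy, z=hλ:
  k1=λy_n ⇒ h·k1=z·y_n;  k2=λ(1+5/16z)y_n ⇒ h·k2=z(1+5/16z)y_n
  y_{n+1}/y_n = 1 + 6/13z + 7/13z(1+5/16z) = 1 + z + 35/208z²
  Hence R(z) = 1 + z + 35/208z².

Find x<0 with |R(x)|<1.
x=-1.37: |R|=0.0542
R=1: x+35/208x²=0 ⇒ x=−208/35=-5.9429; min R=1−1/(4·35/208)=-0.4857>−1
Confirm numerically:
  x=-5.168: |R|=0.32617 <1
  x=-3.254: |R|=0.47228 <1
  x=-3.044: |R|=0.48483 <1
  x=-6.274: |R|=1.34959 >1
  x=-6.252: |R|=1.32522 >1
  x=-6.162: |R|=1.22722 >1
Stable set (-5.9429, 0).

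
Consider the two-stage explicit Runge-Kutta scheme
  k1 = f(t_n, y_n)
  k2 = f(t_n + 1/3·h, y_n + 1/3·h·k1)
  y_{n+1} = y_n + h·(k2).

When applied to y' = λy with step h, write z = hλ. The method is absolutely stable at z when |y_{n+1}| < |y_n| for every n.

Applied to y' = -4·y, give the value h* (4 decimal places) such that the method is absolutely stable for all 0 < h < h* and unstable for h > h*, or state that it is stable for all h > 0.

(-3.0000,0); λ=-4 ⇒ h* = (3)/4 = 0.7500.

Set f=λy, z=hλ:
  k1=λy_n ⇒ h·k1=z·y_n;  k2=λ(1+1/3z)y_n ⇒ h·k2=z(1+1/3z)y_n
  y_{n+1}/y_n = 1 + z(1+1/3z) = 1 + z + 1/3z²
  Hence R(z) = 1 + z + 1/3z².

Need |R(x)|<1, x<0.
x=-1.51: |R|=0.2500
R=1: x+1/3x²=0 ⇒ x=−3=-3.0000; min R=1−1/(4·1/3)=0.2500>−1
Confirm numerically:
  x=-2.768: |R|=0.78594 <1
  x=-2.022: |R|=0.34083 <1
  x=-1.374: |R|=0.25529 <1
  x=-3.326: |R|=1.36143 >1
  x=-3.128: |R|=1.13346 >1
  x=-3.107: |R|=1.11082 >1
So |R|<1 on (-3.0000, 0).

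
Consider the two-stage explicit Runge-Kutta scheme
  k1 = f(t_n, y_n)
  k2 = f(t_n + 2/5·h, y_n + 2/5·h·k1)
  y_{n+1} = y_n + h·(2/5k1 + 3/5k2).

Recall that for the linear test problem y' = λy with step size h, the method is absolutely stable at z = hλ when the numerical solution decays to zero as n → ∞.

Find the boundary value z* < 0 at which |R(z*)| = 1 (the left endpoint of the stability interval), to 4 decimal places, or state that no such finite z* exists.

Set f=λy, z=hλ:
  k1=λy_n ⇒ h·k1=z·y_n;  k2=λ(1+2/5z)y_n ⇒ h·k2=z(1+2/5z)y_n
  y_{n+1}/y_n = 1 + 2/5z + 3/5z(1+2/5z) = 1 + z + 6/25z²
  ⇒ R(z) = 1 + z + 6/25z².

Need |R(x)|<1, x<0.
x=-1.38: |R|=0.0771
R=1: x+6/25x²=0 ⇒ x=−25/6=-4.1667; min R=1−1/(4·6/25)=-0.0417>−1
Confirm numerically:
  x=-3.700: |R|=0.58560 <1
  x=-2.297: |R|=0.03071 <1
  x=-1.751: |R|=0.01516 <1
  x=-4.724: |R|=1.63188 >1
  x=-4.509: |R|=1.37046 >1
  x=-4.438: |R|=1.28900 >1
Stable set (-4.1667, 0).

z* = -4.1667.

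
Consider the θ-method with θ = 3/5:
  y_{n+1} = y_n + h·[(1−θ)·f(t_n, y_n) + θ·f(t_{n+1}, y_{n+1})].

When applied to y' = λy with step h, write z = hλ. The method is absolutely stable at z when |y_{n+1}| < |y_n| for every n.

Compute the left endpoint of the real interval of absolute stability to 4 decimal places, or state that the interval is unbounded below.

interval (−∞, 0).

With y'=λy (z=hλ):
  y_{n+1} = y_n + z·[2/5·y_n + 3/5·y_{n+1}] ⇒ (1 − 3/5z)y_{n+1} = (1 + 2/5z)y_n
  so R(z) = (1 + 2/5z)/(1 − 3/5z).

Find x<0 with |R(x)|<1.
x=-1.6: |R|=0.1837
x=-2: |R|=0.0909
x=-10: |R|=0.4286
x=-100: |R|=0.6393
θ=3/5≥1/2 ⇒ |1+2/5x|<|1−3/5x| ∀x<0 ⇒ stable on all of ℝ⁻.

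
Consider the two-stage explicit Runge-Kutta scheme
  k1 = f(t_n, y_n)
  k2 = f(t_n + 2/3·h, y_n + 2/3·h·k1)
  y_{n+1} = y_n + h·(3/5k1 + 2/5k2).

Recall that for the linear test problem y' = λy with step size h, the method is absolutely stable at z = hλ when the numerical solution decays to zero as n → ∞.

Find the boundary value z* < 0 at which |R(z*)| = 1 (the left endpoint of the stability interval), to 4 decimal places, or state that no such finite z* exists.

z* = -3.7500.

Test eqn y'=λy, z=hλ:
  k1=λy_n ⇒ h·k1=z·y_n;  k2=λ(1+2/3z)y_n ⇒ h·k2=z(1+2/3z)y_n
  y_{n+1}/y_n = 1 + 3/5z + 2/5z(1+2/3z) = 1 + z + 4/15z²
  so R(z) = 1 + z + 4/15z².

Find x<0 with |R(x)|<1.
x=-1.63: |R|=0.0785
R=1: x+4/15x²=0 ⇒ x=−15/4=-3.7500; min R=1−1/(4·4/15)=0.0625>−1
Confirm numerically:
  x=-3.110: |R|=0.46923 <1
  x=-2.781: |R|=0.28139 <1
  x=-1.588: |R|=0.08447 <1
  x=-4.341: |R|=1.68414 >1
  x=-4.001: |R|=1.26780 >1
  x=-3.825: |R|=1.07650 >1
Stable set (-3.7500, 0).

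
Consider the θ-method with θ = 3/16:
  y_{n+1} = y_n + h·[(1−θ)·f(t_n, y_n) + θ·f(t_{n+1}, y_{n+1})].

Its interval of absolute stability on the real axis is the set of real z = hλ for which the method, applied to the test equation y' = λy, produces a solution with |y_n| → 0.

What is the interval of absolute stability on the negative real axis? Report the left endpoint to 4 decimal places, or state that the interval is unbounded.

(-3.2000, 0).

Test eqn y'=λy, z=hλ:
  y_{n+1} = y_n + z·[13/16·y_n + 3/16·y_{n+1}] ⇒ (1 − 3/16z)y_{n+1} = (1 + 13/16z)y_n
  ⇒ R(z) = (1 + 13/16z)/(1 − 3/16z).

Find x<0 with |R(x)|<1.
x=-1.5: |R|=0.1707
R=−1: 1+13/16x = −1+3/16x ⇒ -5/8x=2 ⇒ x=2/(-5/8)=-3.2000
Confirm numerically:
  x=-3.168: |R|=0.98745 <1
  x=-2.838: |R|=0.85233 <1
  x=-2.347: |R|=0.62979 <1
  x=-3.597: |R|=1.14818 >1
  x=-3.512: |R|=1.11758 >1
  x=-3.382: |R|=1.06961 >1
Interval (-3.2000, 0).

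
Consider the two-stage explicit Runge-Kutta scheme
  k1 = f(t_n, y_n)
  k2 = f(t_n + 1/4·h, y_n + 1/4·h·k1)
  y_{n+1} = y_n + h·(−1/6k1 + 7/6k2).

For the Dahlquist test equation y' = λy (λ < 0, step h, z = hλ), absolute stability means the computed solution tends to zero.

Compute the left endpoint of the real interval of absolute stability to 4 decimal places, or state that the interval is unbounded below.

left endpoint -3.4286.

With y'=λy (z=hλ):
  k1=λy_n ⇒ h·k1=z·y_n;  k2=λ(1+1/4z)y_n ⇒ h·k2=z(1+1/4z)y_n
  y_{n+1}/y_n = 1 − 1/6z + 7/6z(1+1/4z) = 1 + z + 7/24z²
  so R(z) = 1 + z + 7/24z².

Solve |R(x)|<1 on ℝ⁻.
x=-1.62: |R|=0.1455
R=1: x+7/24x²=0 ⇒ x=−24/7=-3.4286; min R=1−1/(4·7/24)=0.1429>−1
Confirm numerically:
  x=-3.311: |R|=0.88646 <1
  x=-3.308: |R|=0.88367 <1
  x=-3.209: |R|=0.79449 <1
  x=-2.595: |R|=0.36909 <1
  x=-3.632: |R|=1.21550 >1
  x=-3.504: |R|=1.07709 >1
Interval (-3.4286, 0).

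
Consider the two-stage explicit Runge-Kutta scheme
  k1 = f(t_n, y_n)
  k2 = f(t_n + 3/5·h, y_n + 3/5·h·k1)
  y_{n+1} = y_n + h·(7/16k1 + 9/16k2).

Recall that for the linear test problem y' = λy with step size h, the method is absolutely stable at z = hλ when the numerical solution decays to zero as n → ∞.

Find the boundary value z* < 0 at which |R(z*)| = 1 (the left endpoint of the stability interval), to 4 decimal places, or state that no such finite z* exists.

left endpoint -2.9630.

On y'=λy, z=hλ:
  k1=λy_n ⇒ h·k1=z·y_n;  k2=λ(1+3/5z)y_n ⇒ h·k2=z(1+3/5z)y_n
  y_{n+1}/y_n = 1 + 7/16z + 9/16z(1+3/5z) = 1 + z + 27/80z²
  so R(z) = 1 + z + 27/80z².

Need |R(x)|<1, x<0.
x=-1.11: |R|=0.3058
R=1: x+27/80x²=0 ⇒ x=−80/27=-2.9630; min R=1−1/(4·27/80)=0.2593>−1
Confirm numerically:
  x=-2.388: |R|=0.53661 <1
  x=-2.241: |R|=0.45395 <1
  x=-2.110: |R|=0.39258 <1
  x=-1.763: |R|=0.28601 <1
  x=-3.373: |R|=1.46678 >1
  x=-3.237: |R|=1.29938 >1
  x=-3.179: |R|=1.23179 >1
Interval (-2.9630, 0).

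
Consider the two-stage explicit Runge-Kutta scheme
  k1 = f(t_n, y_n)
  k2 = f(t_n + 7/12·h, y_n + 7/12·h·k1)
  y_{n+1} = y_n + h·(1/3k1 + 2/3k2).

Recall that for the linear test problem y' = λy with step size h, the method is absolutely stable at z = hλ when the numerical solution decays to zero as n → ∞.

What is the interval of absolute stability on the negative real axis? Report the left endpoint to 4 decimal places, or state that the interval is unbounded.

With y'=λy (z=hλ):
  k1=λy_n ⇒ h·k1=z·y_n;  k2=λ(1+7/12z)y_n ⇒ h·k2=z(1+7/12z)y_n
  y_{n+1}/y_n = 1 + 1/3z + 2/3z(1+7/12z) = 1 + z + 7/18z²
  Hence R(z) = 1 + z + 7/18z².

Boundary: |R(x)|=1, x<0.
x=-1.04: |R|=0.3806
R=1: x+7/18x²=0 ⇒ x=−18/7=-2.5714; min R=1−1/(4·7/18)=0.3571>−1
Confirm numerically:
  x=-2.378: |R|=0.82112 <1
  x=-2.351: |R|=0.79847 <1
  x=-2.078: |R|=0.60125 <1
  x=-1.126: |R|=0.36706 <1
  x=-3.048: |R|=1.56490 >1
  x=-2.903: |R|=1.37433 >1
Interval (-2.5714, 0).

z∈(-2.5714,0).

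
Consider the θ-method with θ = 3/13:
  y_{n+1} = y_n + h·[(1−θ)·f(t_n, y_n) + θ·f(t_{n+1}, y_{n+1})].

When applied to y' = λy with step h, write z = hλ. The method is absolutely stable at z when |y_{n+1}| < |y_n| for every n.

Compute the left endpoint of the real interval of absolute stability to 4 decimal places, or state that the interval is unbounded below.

Set f=λy, z=hλ:
  y_{n+1} = y_n + z·[10/13·y_n + 3/13·y_{n+1}] ⇒ (1 − 3/13z)y_{n+1} = (1 + 10/13z)y_n
  ⇒ R(z) = (1 + 10/13z)/(1 − 3/13z).

Need |R(x)|<1, x<0.
x=-1.02: |R|=0.1743
R=−1: 1+10/13x = −1+3/13x ⇒ -7/13x=2 ⇒ x=2/(-7/13)=-3.7143
Confirm numerically:
  x=-3.495: |R|=0.93464 <1
  x=-2.932: |R|=0.74876 <1
  x=-2.060: |R|=0.39625 <1
  x=-4.269: |R|=1.15046 >1
  x=-3.761: |R|=1.01347 >1
Stable set (-3.7143, 0).

z* = -3.7143.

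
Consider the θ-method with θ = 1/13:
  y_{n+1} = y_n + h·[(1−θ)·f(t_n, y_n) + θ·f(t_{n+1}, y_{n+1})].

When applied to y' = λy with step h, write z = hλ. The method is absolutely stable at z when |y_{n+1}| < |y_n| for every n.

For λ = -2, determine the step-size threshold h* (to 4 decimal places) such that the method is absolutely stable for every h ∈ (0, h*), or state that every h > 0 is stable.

Test eqn y'=λy, z=hλ:
  y_{n+1} = y_n + z·[12/13·y_n + 1/13·y_{n+1}] ⇒ (1 − 1/13z)y_{n+1} = (1 + 12/13z)y_n
  Hence R(z) = (1 + 12/13z)/(1 − 1/13z).

Need |R(x)|<1, x<0.
x=-0.93: |R|=0.1321
R=−1: 1+12/13x = −1+1/13x ⇒ -11/13x=2 ⇒ x=2/(-11/13)=-2.3636
Confirm numerically:
  x=-2.340: |R|=0.98305 <1
  x=-2.332: |R|=0.97730 <1
  x=-1.857: |R|=0.62489 <1
  x=-2.787: |R|=1.29499 >1
  x=-2.556: |R|=1.13602 >1
Interval (-2.3636, 0).

(-2.3636,0); λ=-2 ⇒ h* = (26/11)/2 = 1.1818.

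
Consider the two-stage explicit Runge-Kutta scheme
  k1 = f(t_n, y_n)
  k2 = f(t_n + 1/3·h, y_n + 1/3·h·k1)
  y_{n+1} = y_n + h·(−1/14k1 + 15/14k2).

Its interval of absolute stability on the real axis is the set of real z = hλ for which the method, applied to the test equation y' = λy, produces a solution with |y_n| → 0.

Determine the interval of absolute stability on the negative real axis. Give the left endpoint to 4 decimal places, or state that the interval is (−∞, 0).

z∈(-2.8000,0).

Test eqn y'=λy, z=hλ:
  k1=λy_n ⇒ h·k1=z·y_n;  k2=λ(1+1/3z)y_n ⇒ h·k2=z(1+1/3z)y_n
  y_{n+1}/y_n = 1 − 1/14z + 15/14z(1+1/3z) = 1 + z + 5/14z²
  so R(z) = 1 + z + 5/14z².

Boundary: |R(x)|=1, x<0.
x=-1.23: |R|=0.3103
R=1: x+5/14x²=0 ⇒ x=−14/5=-2.8000; min R=1−1/(4·5/14)=0.3000>−1
Confirm numerically:
  x=-2.265: |R|=0.56722 <1
  x=-1.729: |R|=0.33866 <1
  x=-1.623: |R|=0.31776 <1
  x=-1.479: |R|=0.30223 <1
  x=-3.239: |R|=1.50783 >1
  x=-3.132: |R|=1.37137 >1
  x=-3.077: |R|=1.30440 >1
Interval (-2.8000, 0).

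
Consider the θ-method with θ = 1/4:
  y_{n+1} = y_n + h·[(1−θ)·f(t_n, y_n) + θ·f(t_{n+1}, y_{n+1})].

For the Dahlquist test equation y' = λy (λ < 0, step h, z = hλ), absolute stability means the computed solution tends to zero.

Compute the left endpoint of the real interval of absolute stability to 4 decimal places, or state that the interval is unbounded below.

z* = -4.0000.

Test eqn y'=λy, z=hλ:
  y_{n+1} = y_n + z·[3/4·y_n + 1/4·y_{n+1}] ⇒ (1 − 1/4z)y_{n+1} = (1 + 3/4z)y_n
  so R(z) = (1 + 3/4z)/(1 − 1/4z).

Need |R(x)|<1, x<0.
x=-1.37: |R|=0.0205
R=−1: 1+3/4x = −1+1/4x ⇒ -1/2x=2 ⇒ x=2/(-1/2)=-4.0000
Confirm numerically:
  x=-3.594: |R|=0.89307 <1
  x=-2.572: |R|=0.56543 <1
  x=-2.487: |R|=0.53353 <1
  x=-1.893: |R|=0.28491 <1
  x=-4.453: |R|=1.10718 >1
  x=-4.390: |R|=1.09297 >1
  x=-4.154: |R|=1.03777 >1
Interval (-4.0000, 0).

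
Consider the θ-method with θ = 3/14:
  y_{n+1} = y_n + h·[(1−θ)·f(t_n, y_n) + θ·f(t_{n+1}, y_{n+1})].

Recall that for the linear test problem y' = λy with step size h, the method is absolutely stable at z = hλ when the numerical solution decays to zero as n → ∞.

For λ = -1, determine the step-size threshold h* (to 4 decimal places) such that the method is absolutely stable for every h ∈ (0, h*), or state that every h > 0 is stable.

(-3.5000,0); λ=-1 ⇒ h* = (7/2)/1 = 3.5000.

On y'=λy, z=hλ:
  y_{n+1} = y_n + z·[11/14·y_n + 3/14·y_{n+1}] ⇒ (1 − 3/14z)y_{n+1} = (1 + 11/14z)y_n
  R(z) = (1 + 11/14z)/(1 − 3/14z).

Find x<0 with |R(x)|<1.
x=-0.55: |R|=0.5080
R=−1: 1+11/14x = −1+3/14x ⇒ -4/7x=2 ⇒ x=2/(-4/7)=-3.5000
Confirm numerically:
  x=-2.317: |R|=0.54828 <1
  x=-2.101: |R|=0.44875 <1
  x=-1.694: |R|=0.24285 <1
  x=-3.746: |R|=1.07798 >1
  x=-3.706: |R|=1.06561 >1
  x=-3.566: |R|=1.02138 >1
So |R|<1 on (-3.5000, 0).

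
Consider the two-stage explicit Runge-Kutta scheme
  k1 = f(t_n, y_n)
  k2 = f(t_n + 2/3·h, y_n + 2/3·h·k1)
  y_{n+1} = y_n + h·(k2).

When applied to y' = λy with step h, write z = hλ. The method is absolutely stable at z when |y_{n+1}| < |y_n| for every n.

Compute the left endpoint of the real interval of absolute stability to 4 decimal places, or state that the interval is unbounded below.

With y'=λy (z=hλ):
  k1=λy_n ⇒ h·k1=z·y_n;  k2=λ(1+2/3z)y_n ⇒ h·k2=z(1+2/3z)y_n
  y_{n+1}/y_n = 1 + z(1+2/3z) = 1 + z + 2/3z²
  ⇒ R(z) = 1 + z + 2/3z².

Boundary: |R(x)|=1, x<0.
x=-1.52: |R|=1.0203
R=1: x+2/3x²=0 ⇒ x=−3/2=-1.5000; min R=1−1/(4·2/3)=0.6250>−1
Confirm numerically:
  x=-1.290: |R|=0.81940 <1
  x=-1.052: |R|=0.68580 <1
  x=-0.891: |R|=0.63825 <1
  x=-1.825: |R|=1.39542 >1
  x=-1.588: |R|=1.09316 >1
Interval (-1.5000, 0).

left endpoint -1.5000.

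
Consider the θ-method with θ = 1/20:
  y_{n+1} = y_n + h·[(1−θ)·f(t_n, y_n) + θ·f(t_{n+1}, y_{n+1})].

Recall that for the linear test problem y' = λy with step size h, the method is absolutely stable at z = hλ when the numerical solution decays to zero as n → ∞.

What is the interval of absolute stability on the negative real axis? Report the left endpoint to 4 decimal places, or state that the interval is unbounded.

(-2.2222, 0).

On y'=λy, z=hλ:
  y_{n+1} = y_n + z·[19/20·y_n + 1/20·y_{n+1}] ⇒ (1 − 1/20z)y_{n+1} = (1 + 19/20z)y_n
  Hence R(z) = (1 + 19/20z)/(1 − 1/20z).

Boundary: |R(x)|=1, x<0.
x=-1.06: |R|=0.0066
R=−1: 1+19/20x = −1+1/20x ⇒ -9/10x=2 ⇒ x=2/(-9/10)=-2.2222
Confirm numerically:
  x=-1.606: |R|=0.48662 <1
  x=-1.414: |R|=0.32063 <1
  x=-1.291: |R|=0.21272 <1
  x=-2.504: |R|=1.22538 >1
  x=-2.427: |R|=1.16436 >1
  x=-2.322: |R|=1.08046 >1
Stable set (-2.2222, 0).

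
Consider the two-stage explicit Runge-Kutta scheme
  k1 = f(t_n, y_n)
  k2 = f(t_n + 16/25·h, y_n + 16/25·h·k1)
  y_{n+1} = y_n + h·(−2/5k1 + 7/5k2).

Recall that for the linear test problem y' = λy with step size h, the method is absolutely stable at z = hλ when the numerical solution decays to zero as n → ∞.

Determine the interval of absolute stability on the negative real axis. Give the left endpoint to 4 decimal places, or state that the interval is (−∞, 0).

On y'=λy, z=hλ:
  k1=λy_n ⇒ h·k1=z·y_n;  k2=λ(1+16/25z)y_n ⇒ h·k2=z(1+16/25z)y_n
  y_{n+1}/y_n = 1 − 2/5z + 7/5z(1+16/25z) = 1 + z + 112/125z²
  R(z) = 1 + z + 112/125z².

Need |R(x)|<1, x<0.
x=-0.94: |R|=0.8517
R=1: x+112/125x²=0 ⇒ x=−125/112=-1.1161; min R=1−1/(4·112/125)=0.7210>−1
Confirm numerically:
  x=-0.817: |R|=0.78107 <1
  x=-0.744: |R|=0.75197 <1
  x=-0.530: |R|=0.72169 <1
  x=-0.447: |R|=0.73203 <1
  x=-1.680: |R|=1.84887 >1
  x=-1.598: |R|=1.69003 >1
So |R|<1 on (-1.1161, 0).

z∈(-1.1161,0).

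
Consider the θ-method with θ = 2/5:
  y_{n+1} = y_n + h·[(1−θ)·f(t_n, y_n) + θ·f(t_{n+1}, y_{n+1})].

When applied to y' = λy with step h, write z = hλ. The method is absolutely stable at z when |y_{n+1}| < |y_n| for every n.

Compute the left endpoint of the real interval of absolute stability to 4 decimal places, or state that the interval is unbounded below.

Test eqn y'=λy, z=hλ:
  y_{n+1} = y_n + z·[3/5·y_n + 2/5·y_{n+1}] ⇒ (1 − 2/5z)y_{n+1} = (1 + 3/5z)y_n
  Hence R(z) = (1 + 3/5z)/(1 − 2/5z).

Need |R(x)|<1, x<0.
x=-1.68: |R|=0.0048
R=−1: 1+3/5x = −1+2/5x ⇒ -1/5x=2 ⇒ x=2/(-1/5)=-10.0000
Confirm numerically:
  x=-8.984: |R|=0.95576 <1
  x=-5.686: |R|=0.73650 <1
  x=-5.609: |R|=0.72925 <1
  x=-10.327: |R|=1.01275 >1
  x=-10.106: |R|=1.00420 >1
So |R|<1 on (-10.0000, 0).

left endpoint -10.0000.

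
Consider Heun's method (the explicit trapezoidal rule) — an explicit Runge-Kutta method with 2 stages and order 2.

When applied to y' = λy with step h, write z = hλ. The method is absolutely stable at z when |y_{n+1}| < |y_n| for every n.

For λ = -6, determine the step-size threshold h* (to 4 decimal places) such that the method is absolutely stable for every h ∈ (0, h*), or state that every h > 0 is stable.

Set f=λy, z=hλ:
  order 2, 2-stage ⇒ R(z)=1+z+z^2/2
  (e.g. R(-0.98)=0.50020, |R|=0.50020)

Boundary: |R(x)|=1, x<0.
x=-0.98: |R|=0.5002
|R(-2.01)|=1.0100 |R(-1.23)|=0.5264 |R(-0.59)|=0.5840
Bisect:
  x_lo=-2.3183 |R|=1.3689  x_hi=-0.2455 |R|=0.7846
  mid=-1.28190 |R|=0.53973 →hi
  mid=-1.80008 |R|=0.82006 →hi
  mid=-2.05917 |R|=1.06092 →lo
  mid=-1.92962 |R|=0.93210 →hi
  mid=-1.99440 |R|=0.99441 →hi
  mid=-2.02678 |R|=1.02714 →lo
  mid=-2.01059 |R|=1.01065 →lo
  mid=-2.00249 |R|=1.00250 →lo
  mid=-1.99845 |R|=0.99845 →hi
  mid=-2.00047 |R|=1.00047 →lo
  ...
  [-2.00009,-1.99996] ⇒ x*=-2.0000
Stable set (-2.0000, 0).

(-2.0000,0); λ=-6 ⇒ h* = 0.3333.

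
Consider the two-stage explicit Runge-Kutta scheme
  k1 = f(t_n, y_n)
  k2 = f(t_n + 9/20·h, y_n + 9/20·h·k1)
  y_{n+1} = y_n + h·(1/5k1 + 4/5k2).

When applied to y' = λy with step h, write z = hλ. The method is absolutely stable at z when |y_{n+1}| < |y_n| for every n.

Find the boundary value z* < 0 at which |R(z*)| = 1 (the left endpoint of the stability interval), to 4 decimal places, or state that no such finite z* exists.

left endpoint -2.7778.

Test eqn y'=λy, z=hλ:
  k1=λy_n ⇒ h·k1=z·y_n;  k2=λ(1+9/20z)y_n ⇒ h·k2=z(1+9/20z)y_n
  y_{n+1}/y_n = 1 + 1/5z + 4/5z(1+9/20z) = 1 + z + 9/25z²
  Hence R(z) = 1 + z + 9/25z².

Need |R(x)|<1, x<0.
x=-1.45: |R|=0.3069
R=1: x+9/25x²=0 ⇒ x=−25/9=-2.7778; min R=1−1/(4·9/25)=0.3056>−1
Confirm numerically:
  x=-2.488: |R|=0.74045 <1
  x=-1.617: |R|=0.32429 <1
  x=-1.549: |R|=0.31478 <1
  x=-1.266: |R|=0.31099 <1
  x=-3.297: |R|=1.61628 >1
  x=-3.173: |R|=1.45145 >1
  x=-2.856: |R|=1.08042 >1
Stable set (-2.7778, 0).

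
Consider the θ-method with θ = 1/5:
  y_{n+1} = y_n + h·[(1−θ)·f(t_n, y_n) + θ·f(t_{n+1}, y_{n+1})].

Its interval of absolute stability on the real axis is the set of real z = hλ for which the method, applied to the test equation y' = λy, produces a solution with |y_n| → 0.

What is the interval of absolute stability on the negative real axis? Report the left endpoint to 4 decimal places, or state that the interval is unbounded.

With y'=λy (z=hλ):
  y_{n+1} = y_n + z·[4/5·y_n + 1/5·y_{n+1}] ⇒ (1 − 1/5z)y_{n+1} = (1 + 4/5z)y_n
  R(z) = (1 + 4/5z)/(1 − 1/5z).

Boundary: |R(x)|=1, x<0.
x=-0.83: |R|=0.2882
R=−1: 1+4/5x = −1+1/5x ⇒ -3/5x=2 ⇒ x=2/(-3/5)=-3.3333
Confirm numerically:
  x=-3.236: |R|=0.96455 <1
  x=-3.178: |R|=0.94302 <1
  x=-2.117: |R|=0.48728 <1
  x=-3.875: |R|=1.18310 >1
  x=-3.589: |R|=1.08930 >1
So |R|<1 on (-3.3333, 0).

z∈(-3.3333,0).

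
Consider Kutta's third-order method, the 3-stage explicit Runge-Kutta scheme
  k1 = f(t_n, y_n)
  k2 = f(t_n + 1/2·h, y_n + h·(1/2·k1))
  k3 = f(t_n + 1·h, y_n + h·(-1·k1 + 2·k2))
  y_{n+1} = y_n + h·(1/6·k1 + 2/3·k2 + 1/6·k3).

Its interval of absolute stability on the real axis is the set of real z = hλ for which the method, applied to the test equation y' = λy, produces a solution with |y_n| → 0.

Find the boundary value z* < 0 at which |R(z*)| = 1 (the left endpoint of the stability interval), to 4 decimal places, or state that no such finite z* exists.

Test eqn y'=λy, z=hλ:
  order 3, 3-stage ⇒ R(z)=1+z+z^2/2+z^3/6
  (e.g. R(-0.67)=0.50432, |R|=0.50432)

Need |R(x)|<1, x<0.
x=-0.67: |R|=0.5043
|R(-1.81)|=0.1602 |R(-1.63)|=0.0233 |R(-0.63)|=0.5268
Bisect:
  x_lo=-3.1795 |R|=2.4818  x_hi=-0.3876 |R|=0.6778
  mid=-1.78356 |R|=0.13862 →hi
  mid=-2.48151 |R|=0.94938 →hi
  mid=-2.83049 |R|=1.60415 →lo
  mid=-2.65600 |R|=1.25155 →lo
  mid=-2.56876 |R|=1.09450 →lo
  mid=-2.52513 |R|=1.02049 →lo
  mid=-2.50332 |R|=0.98458 →hi
  mid=-2.51423 |R|=1.00244 →lo
  mid=-2.50878 |R|=0.99349 →hi
  ...
  [-2.51287,-2.51270] ⇒ x*=-2.5127
Interval (-2.5127, 0).

z* = -2.5127.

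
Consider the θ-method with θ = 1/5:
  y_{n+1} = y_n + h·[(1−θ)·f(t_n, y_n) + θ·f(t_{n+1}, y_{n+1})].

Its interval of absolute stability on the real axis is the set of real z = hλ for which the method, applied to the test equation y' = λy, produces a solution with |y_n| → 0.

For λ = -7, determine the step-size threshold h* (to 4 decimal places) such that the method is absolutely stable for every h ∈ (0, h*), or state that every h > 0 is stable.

On y'=λy, z=hλ:
  y_{n+1} = y_n + z·[4/5·y_n + 1/5·y_{n+1}] ⇒ (1 − 1/5z)y_{n+1} = (1 + 4/5z)y_n
  so R(z) = (1 + 4/5z)/(1 − 1/5z).

Need |R(x)|<1, x<0.
x=-0.91: |R|=0.2301
R=−1: 1+4/5x = −1+1/5x ⇒ -3/5x=2 ⇒ x=2/(-3/5)=-3.3333
Confirm numerically:
  x=-2.311: |R|=0.58050 <1
  x=-2.214: |R|=0.53452 <1
  x=-1.574: |R|=0.19714 <1
  x=-3.670: |R|=1.11649 >1
  x=-3.489: |R|=1.05501 >1
Stable set (-3.3333, 0).

(-3.3333,0); λ=-7 ⇒ h* = (10/3)/7 = 0.4762.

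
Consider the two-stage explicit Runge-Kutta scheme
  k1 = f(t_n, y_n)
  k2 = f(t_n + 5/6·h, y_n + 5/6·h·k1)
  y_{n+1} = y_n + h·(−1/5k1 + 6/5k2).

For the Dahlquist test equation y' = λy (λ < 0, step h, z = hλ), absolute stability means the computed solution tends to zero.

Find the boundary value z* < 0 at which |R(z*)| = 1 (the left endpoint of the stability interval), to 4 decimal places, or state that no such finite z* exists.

z* = -1.0000.

Set f=λy, z=hλ:
  k1=λy_n ⇒ h·k1=z·y_n;  k2=λ(1+5/6z)y_n ⇒ h·k2=z(1+5/6z)y_n
  y_{n+1}/y_n = 1 − 1/5z + 6/5z(1+5/6z) = 1 + z + z²
  so R(z) = 1 + z + z².

Boundary: |R(x)|=1, x<0.
x=-1.17: |R|=1.1989
R=1: x+1x²=0 ⇒ x=−1=-1.0000; min R=1−1/(4·1)=0.7500>−1
Confirm numerically:
  x=-0.949: |R|=0.95160 <1
  x=-0.870: |R|=0.88690 <1
  x=-0.828: |R|=0.85758 <1
  x=-1.246: |R|=1.30652 >1
  x=-1.048: |R|=1.05030 >1
  x=-1.027: |R|=1.02773 >1
Stable set (-1.0000, 0).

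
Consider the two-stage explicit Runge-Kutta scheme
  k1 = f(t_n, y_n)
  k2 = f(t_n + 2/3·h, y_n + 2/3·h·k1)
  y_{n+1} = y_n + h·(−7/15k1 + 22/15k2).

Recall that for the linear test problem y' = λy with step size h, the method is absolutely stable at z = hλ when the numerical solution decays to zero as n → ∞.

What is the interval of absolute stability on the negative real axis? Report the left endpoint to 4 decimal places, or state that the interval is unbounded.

Set f=λy, z=hλ:
  k1=λy_n ⇒ h·k1=z·y_n;  k2=λ(1+2/3z)y_n ⇒ h·k2=z(1+2/3z)y_n
  y_{n+1}/y_n = 1 − 7/15z + 22/15z(1+2/3z) = 1 + z + 44/45z²
  so R(z) = 1 + z + 44/45z².

Solve |R(x)|<1 on ℝ⁻.
x=-1.18: |R|=1.1815
R=1: x+44/45x²=0 ⇒ x=−45/44=-1.0227; min R=1−1/(4·44/45)=0.7443>−1
Confirm numerically:
  x=-0.869: |R|=0.86938 <1
  x=-0.794: |R|=0.82243 <1
  x=-0.766: |R|=0.80772 <1
  x=-1.579: |R|=1.85884 >1
  x=-1.406: |R|=1.52691 >1
  x=-1.262: |R|=1.29525 >1
Stable set (-1.0227, 0).

(-1.0227, 0).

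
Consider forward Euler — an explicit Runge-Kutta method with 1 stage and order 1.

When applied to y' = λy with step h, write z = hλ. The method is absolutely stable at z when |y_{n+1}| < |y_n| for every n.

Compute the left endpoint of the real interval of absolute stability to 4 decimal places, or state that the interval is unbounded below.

Test eqn y'=λy, z=hλ:
  order 1, 1-stage ⇒ R(z)=1+z
  (e.g. R(-0.51)=0.49000, |R|=0.49000)

Boundary: |R(x)|=1, x<0.
x=-0.51: |R|=0.4900
|R(-2.24)|=1.2400 |R(-1.09)|=0.0900 |R(-0.79)|=0.2100
Bisect:
  x_lo=-2.3091 |R|=1.3091  x_hi=-0.2879 |R|=0.7121
  mid=-1.29849 |R|=0.29849 →hi
  mid=-1.80381 |R|=0.80381 →hi
  mid=-2.05646 |R|=1.05646 →lo
  mid=-1.93013 |R|=0.93013 →hi
  mid=-1.99330 |R|=0.99330 →hi
  mid=-2.02488 |R|=1.02488 →lo
  mid=-2.00909 |R|=1.00909 →lo
  mid=-2.00119 |R|=1.00119 →lo
  mid=-1.99724 |R|=0.99724 →hi
  ...
  [-2.00008,-1.99996] ⇒ x*=-2.0000
Interval (-2.0000, 0).

left endpoint -2.0000.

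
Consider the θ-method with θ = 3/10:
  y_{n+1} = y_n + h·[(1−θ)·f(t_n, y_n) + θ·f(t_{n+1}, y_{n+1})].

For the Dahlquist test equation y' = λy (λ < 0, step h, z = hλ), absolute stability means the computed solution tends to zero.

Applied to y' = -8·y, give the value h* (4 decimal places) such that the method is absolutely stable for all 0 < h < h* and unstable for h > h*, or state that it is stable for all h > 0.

(-5.0000,0); λ=-8 ⇒ h* = (5)/8 = 0.6250.

Set f=λy, z=hλ:
  y_{n+1} = y_n + z·[7/10·y_n + 3/10·y_{n+1}] ⇒ (1 − 3/10z)y_{n+1} = (1 + 7/10z)y_n
  Hence R(z) = (1 + 7/10z)/(1 − 3/10z).

Find x<0 with |R(x)|<1.
x=-1.32: |R|=0.0544
R=−1: 1+7/10x = −1+3/10x ⇒ -2/5x=2 ⇒ x=2/(-2/5)=-5.0000
Confirm numerically:
  x=-4.479: |R|=0.91108 <1
  x=-2.434: |R|=0.40677 <1
  x=-2.288: |R|=0.35674 <1
  x=-5.281: |R|=1.04349 >1
  x=-5.140: |R|=1.02203 >1
  x=-5.049: |R|=1.00779 >1
So |R|<1 on (-5.0000, 0).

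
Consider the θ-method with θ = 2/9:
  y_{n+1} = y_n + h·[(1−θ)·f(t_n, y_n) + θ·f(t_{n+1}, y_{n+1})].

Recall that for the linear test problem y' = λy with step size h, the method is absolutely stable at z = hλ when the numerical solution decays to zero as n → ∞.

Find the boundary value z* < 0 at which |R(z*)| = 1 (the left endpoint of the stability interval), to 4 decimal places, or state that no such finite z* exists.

z* = -3.6000.

Set f=λy, z=hλ:
  y_{n+1} = y_n + z·[7/9·y_n + 2/9·y_{n+1}] ⇒ (1 − 2/9z)y_{n+1} = (1 + 7/9z)y_n
  R(z) = (1 + 7/9z)/(1 − 2/9z).

Boundary: |R(x)|=1, x<0.
x=-0.65: |R|=0.4320
R=−1: 1+7/9x = −1+2/9x ⇒ -5/9x=2 ⇒ x=2/(-5/9)=-3.6000
Confirm numerically:
  x=-3.218: |R|=0.87626 <1
  x=-3.132: |R|=0.84670 <1
  x=-2.702: |R|=0.68828 <1
  x=-2.616: |R|=0.65430 <1
  x=-3.682: |R|=1.02505 >1
  x=-3.676: |R|=1.02324 >1
Interval (-3.6000, 0).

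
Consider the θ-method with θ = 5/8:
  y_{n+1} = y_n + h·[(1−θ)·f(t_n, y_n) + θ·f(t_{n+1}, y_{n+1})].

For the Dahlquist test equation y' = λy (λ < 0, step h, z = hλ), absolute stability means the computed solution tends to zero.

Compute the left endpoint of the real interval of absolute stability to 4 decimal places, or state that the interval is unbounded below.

With y'=λy (z=hλ):
  y_{n+1} = y_n + z·[3/8·y_n + 5/8·y_{n+1}] ⇒ (1 − 5/8z)y_{n+1} = (1 + 3/8z)y_n
  ⇒ R(z) = (1 + 3/8z)/(1 − 5/8z).

Need |R(x)|<1, x<0.
x=-0.65: |R|=0.5378
x=-2: |R|=0.1111
x=-10: |R|=0.3793
x=-100: |R|=0.5748
θ=5/8≥1/2 ⇒ |1+3/8x|<|1−5/8x| ∀x<0 ⇒ unbounded interval.

(−∞, 0) — no finite endpoint.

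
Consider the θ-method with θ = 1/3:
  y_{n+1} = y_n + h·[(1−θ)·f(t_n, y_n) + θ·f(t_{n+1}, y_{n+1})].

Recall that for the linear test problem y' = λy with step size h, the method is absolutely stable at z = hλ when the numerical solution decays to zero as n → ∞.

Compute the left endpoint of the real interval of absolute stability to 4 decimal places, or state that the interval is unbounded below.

left endpoint -6.0000.

Test eqn y'=λy, z=hλ:
  y_{n+1} = y_n + z·[2/3·y_n + 1/3·y_{n+1}] ⇒ (1 − 1/3z)y_{n+1} = (1 + 2/3z)y_n
  Hence R(z) = (1 + 2/3z)/(1 − 1/3z).

Find x<0 with |R(x)|<1.
x=-1.75: |R|=0.1053
R=−1: 1+2/3x = −1+1/3x ⇒ -1/3x=2 ⇒ x=2/(-1/3)=-6.0000
Confirm numerically:
  x=-4.432: |R|=0.78902 <1
  x=-4.163: |R|=0.74354 <1
  x=-3.936: |R|=0.70242 <1
  x=-2.615: |R|=0.39715 <1
  x=-6.425: |R|=1.04509 >1
  x=-6.235: |R|=1.02545 >1
Interval (-6.0000, 0).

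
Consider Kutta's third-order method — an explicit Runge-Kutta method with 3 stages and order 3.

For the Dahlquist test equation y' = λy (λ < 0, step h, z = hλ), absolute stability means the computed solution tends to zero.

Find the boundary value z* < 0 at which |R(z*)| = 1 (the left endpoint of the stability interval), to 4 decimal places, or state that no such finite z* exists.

left endpoint -2.5127.

On y'=λy, z=hλ:
  order 3, 3-stage ⇒ R(z)=1+z+z^2/2+z^3/6
  (e.g. R(-0.91)=0.37845, |R|=0.37845)

Find x<0 with |R(x)|<1.
x=-0.91: |R|=0.3785
|R(-1.88)|=0.2202 |R(-1.57)|=0.0175 |R(-1.3)|=0.1788
Bisect:
  x_lo=-3.0349 |R|=2.0885  x_hi=-0.2786 |R|=0.7566
  mid=-1.65678 |R|=0.04227 →hi
  mid=-2.34584 |R|=0.74588 →hi
  mid=-2.69038 |R|=1.31686 →lo
  mid=-2.51811 |R|=1.00884 →lo
  mid=-2.43198 |R|=0.87205 →hi
  mid=-2.47504 |R|=0.93908 →hi
  mid=-2.49658 |R|=0.97361 →hi
  mid=-2.50734 |R|=0.99114 →hi
  mid=-2.51273 |R|=0.99997 →hi
  ...
  [-2.51290,-2.51273] ⇒ x*=-2.5127
Interval (-2.5127, 0).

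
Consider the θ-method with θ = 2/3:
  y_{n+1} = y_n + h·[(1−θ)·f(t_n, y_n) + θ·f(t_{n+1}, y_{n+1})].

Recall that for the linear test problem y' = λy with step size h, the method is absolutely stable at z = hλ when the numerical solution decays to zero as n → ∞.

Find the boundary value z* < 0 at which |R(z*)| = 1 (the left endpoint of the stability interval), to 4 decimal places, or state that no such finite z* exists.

On y'=λy, z=hλ:
  y_{n+1} = y_n + z·[1/3·y_n + 2/3·y_{n+1}] ⇒ (1 − 2/3z)y_{n+1} = (1 + 1/3z)y_n
  R(z) = (1 + 1/3z)/(1 − 2/3z).

Need |R(x)|<1, x<0.
x=-1.57: |R|=0.2329
x=-2: |R|=0.1429
x=-10: |R|=0.3043
x=-100: |R|=0.4778
θ=2/3≥1/2 ⇒ |1+1/3x|<|1−2/3x| ∀x<0 ⇒ interval (−∞,0).

(−∞, 0) — no finite endpoint.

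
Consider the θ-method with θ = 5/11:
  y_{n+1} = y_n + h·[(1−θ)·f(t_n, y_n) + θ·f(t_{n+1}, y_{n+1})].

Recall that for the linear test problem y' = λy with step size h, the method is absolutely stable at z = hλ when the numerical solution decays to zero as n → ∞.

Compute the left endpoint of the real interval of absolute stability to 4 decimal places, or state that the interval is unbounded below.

z* = -22.0000.

On y'=λy, z=hλ:
  y_{n+1} = y_n + z·[6/11·y_n + 5/11·y_{n+1}] ⇒ (1 − 5/11z)y_{n+1} = (1 + 6/11z)y_n
  so R(z) = (1 + 6/11z)/(1 − 5/11z).

Solve |R(x)|<1 on ℝ⁻.
x=-0.43: |R|=0.6403
R=−1: 1+6/11x = −1+5/11x ⇒ -1/11x=2 ⇒ x=2/(-1/11)=-22.0000
Confirm numerically:
  x=-20.045: |R|=0.98242 <1
  x=-18.540: |R|=0.96663 <1
  x=-15.311: |R|=0.92360 <1
  x=-22.415: |R|=1.00337 >1
  x=-22.144: |R|=1.00118 >1
  x=-22.054: |R|=1.00045 >1
Interval (-22.0000, 0).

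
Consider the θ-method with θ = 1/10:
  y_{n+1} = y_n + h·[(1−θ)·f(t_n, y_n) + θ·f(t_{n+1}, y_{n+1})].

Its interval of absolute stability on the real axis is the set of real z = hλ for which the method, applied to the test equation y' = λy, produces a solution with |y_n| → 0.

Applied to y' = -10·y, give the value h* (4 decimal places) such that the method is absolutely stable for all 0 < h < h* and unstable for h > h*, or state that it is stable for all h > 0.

With y'=λy (z=hλ):
  y_{n+1} = y_n + z·[9/10·y_n + 1/10·y_{n+1}] ⇒ (1 − 1/10z)y_{n+1} = (1 + 9/10z)y_n
  ⇒ R(z) = (1 + 9/10z)/(1 − 1/10z).

Find x<0 with |R(x)|<1.
x=-1.38: |R|=0.2127
R=−1: 1+9/10x = −1+1/10x ⇒ -4/5x=2 ⇒ x=2/(-4/5)=-2.5000
Confirm numerically:
  x=-1.961: |R|=0.63950 <1
  x=-1.760: |R|=0.49660 <1
  x=-1.393: |R|=0.22268 <1
  x=-3.009: |R|=1.31301 >1
  x=-2.970: |R|=1.28990 >1
  x=-2.837: |R|=1.21002 >1
So |R|<1 on (-2.5000, 0).

(-2.5000,0); λ=-10 ⇒ h* = (5/2)/10 = 0.2500.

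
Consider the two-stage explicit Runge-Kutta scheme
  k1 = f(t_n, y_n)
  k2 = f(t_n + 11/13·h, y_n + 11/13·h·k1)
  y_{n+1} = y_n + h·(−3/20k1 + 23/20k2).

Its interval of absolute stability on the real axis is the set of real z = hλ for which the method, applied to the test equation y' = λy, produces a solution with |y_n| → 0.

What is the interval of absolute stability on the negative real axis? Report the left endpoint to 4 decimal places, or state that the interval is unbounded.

z∈(-1.0277,0).

Set f=λy, z=hλ:
  k1=λy_n ⇒ h·k1=z·y_n;  k2=λ(1+11/13z)y_n ⇒ h·k2=z(1+11/13z)y_n
  y_{n+1}/y_n = 1 − 3/20z + 23/20z(1+11/13z) = 1 + z + 253/260z²
  Hence R(z) = 1 + z + 253/260z².

Solve |R(x)|<1 on ℝ⁻.
x=-0.36: |R|=0.7661
R=1: x+253/260x²=0 ⇒ x=−260/253=-1.0277; min R=1−1/(4·253/260)=0.7431>−1
Confirm numerically:
  x=-0.846: |R|=0.85045 <1
  x=-0.757: |R|=0.80062 <1
  x=-0.614: |R|=0.75285 <1
  x=-1.440: |R|=1.57777 >1
  x=-1.280: |R|=1.31429 >1
So |R|<1 on (-1.0277, 0).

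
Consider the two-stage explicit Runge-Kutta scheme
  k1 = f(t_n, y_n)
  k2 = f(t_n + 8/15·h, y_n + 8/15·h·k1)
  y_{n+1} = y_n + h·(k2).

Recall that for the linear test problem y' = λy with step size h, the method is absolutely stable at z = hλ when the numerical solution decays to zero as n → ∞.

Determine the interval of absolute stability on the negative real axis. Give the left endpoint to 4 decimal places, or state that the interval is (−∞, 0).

z∈(-1.8750,0).

Test eqn y'=λy, z=hλ:
  k1=λy_n ⇒ h·k1=z·y_n;  k2=λ(1+8/15z)y_n ⇒ h·k2=z(1+8/15z)y_n
  y_{n+1}/y_n = 1 + z(1+8/15z) = 1 + z + 8/15z²
  so R(z) = 1 + z + 8/15z².

Find x<0 with |R(x)|<1.
x=-1.5: |R|=0.7000
R=1: x+8/15x²=0 ⇒ x=−15/8=-1.8750; min R=1−1/(4·8/15)=0.5312>−1
Confirm numerically:
  x=-1.378: |R|=0.63474 <1
  x=-1.171: |R|=0.56033 <1
  x=-1.054: |R|=0.53849 <1
  x=-0.776: |R|=0.54516 <1
  x=-2.464: |R|=1.77402 >1
  x=-2.436: |R|=1.72885 >1
  x=-1.966: |R|=1.09542 >1
Stable set (-1.8750, 0).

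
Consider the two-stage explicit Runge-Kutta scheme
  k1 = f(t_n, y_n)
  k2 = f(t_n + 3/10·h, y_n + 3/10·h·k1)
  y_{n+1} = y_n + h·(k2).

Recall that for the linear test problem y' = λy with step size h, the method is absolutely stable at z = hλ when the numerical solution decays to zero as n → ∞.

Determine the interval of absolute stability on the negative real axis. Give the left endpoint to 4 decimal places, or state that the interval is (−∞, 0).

Test eqn y'=λy, z=hλ:
  k1=λy_n ⇒ h·k1=z·y_n;  k2=λ(1+3/10z)y_n ⇒ h·k2=z(1+3/10z)y_n
  y_{n+1}/y_n = 1 + z(1+3/10z) = 1 + z + 3/10z²
  R(z) = 1 + z + 3/10z².

Boundary: |R(x)|=1, x<0.
x=-1.27: |R|=0.2139
R=1: x+3/10x²=0 ⇒ x=−10/3=-3.3333; min R=1−1/(4·3/10)=0.1667>−1
Confirm numerically:
  x=-3.308: |R|=0.97486 <1
  x=-2.660: |R|=0.46268 <1
  x=-1.475: |R|=0.17769 <1
  x=-3.722: |R|=1.43399 >1
  x=-3.680: |R|=1.38272 >1
Interval (-3.3333, 0).

(-3.3333, 0).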